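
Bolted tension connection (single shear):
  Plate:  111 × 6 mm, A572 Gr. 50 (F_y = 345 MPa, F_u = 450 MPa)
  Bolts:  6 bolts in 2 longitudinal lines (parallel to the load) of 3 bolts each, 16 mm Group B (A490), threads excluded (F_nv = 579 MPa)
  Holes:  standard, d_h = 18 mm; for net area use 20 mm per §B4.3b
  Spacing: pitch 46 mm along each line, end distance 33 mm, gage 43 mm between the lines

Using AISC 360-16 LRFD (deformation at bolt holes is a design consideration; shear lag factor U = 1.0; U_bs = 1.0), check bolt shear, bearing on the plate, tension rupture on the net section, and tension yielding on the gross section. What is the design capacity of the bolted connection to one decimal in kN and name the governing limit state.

Bolt shear: A_b = π(16)²/4 = 201.06 mm². φR_n = 0.75 × 579 × 201.06 × 6 × 1 = 523.9 kN.
Bearing (6 mm plate, F_u = 450 MPa): end bolts L_c = 33 − 18/2 = 24, R_n = min(1.2×24×6×450, 2.4×16×6×450) = 77.76 kN/bolt; interior L_c = 46 − 18 = 28, R_n = 90.72 kN/bolt. φR_n = 0.75 × (2×77.76 + 4×90.72) = 388.8 kN.
Tension rupture (net): A_n = (111 − 2×20)×6 = 426 mm² (U = 1.0, A_e = A_n). φR_n = 0.75 × 450 × 426 = 143.8 kN.
Tension yield (gross): A_g = 111×6 = 666 mm². φR_n = 0.90 × 345 × 666 = 206.8 kN.
Governing: min(523.9, 388.8, 143.8, 206.8) = 143.8 kN → net-section rupture.

143.8 kN (net-section rupture governs)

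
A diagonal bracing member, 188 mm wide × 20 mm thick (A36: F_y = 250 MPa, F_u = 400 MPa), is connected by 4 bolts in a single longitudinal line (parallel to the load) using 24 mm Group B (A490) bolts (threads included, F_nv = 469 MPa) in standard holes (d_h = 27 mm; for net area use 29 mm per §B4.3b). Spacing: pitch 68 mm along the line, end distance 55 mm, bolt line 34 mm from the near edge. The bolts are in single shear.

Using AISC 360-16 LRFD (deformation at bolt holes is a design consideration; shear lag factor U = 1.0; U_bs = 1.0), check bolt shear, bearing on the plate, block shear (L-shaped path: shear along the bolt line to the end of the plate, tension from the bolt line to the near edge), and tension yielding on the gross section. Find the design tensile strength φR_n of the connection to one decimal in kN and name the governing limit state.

636.5 kN (bolt shear governs)

Bolt shear: A_b = π(24)²/4 = 452.39 mm². φR_n = 0.75 × 469 × 452.39 × 4 × 1 = 636.5 kN.
Bearing (20 mm plate, F_u = 400 MPa): end bolts L_c = 55 − 27/2 = 41.5, R_n = min(1.2×41.5×20×400, 2.4×24×20×400) = 398.4 kN/bolt; interior L_c = 68 − 27 = 41, R_n = 393.6 kN/bolt. φR_n = 0.75 × (1×398.4 + 3×393.6) = 1184.4 kN.
Block shear: shear path 1×[55+3×68] = 1×259 mm, A_gv = 5180, A_nv = 1×(259 − 3.5×29)×20 = 3150 mm²; tension to near edge: (34 − 0.5×29)×20 = 390 mm². R_n = min(0.6×400×3150, 0.6×250×5180) + 1.0×400×390 = min(756, 777) + 156 = 912 kN. φR_n = 0.75 × 912 = 684.0 kN.
Tension yield (gross): A_g = 188×20 = 3760 mm². φR_n = 0.90 × 250 × 3760 = 846.0 kN.
Governing: min(636.5, 1184.4, 684.0, 846.0) = 636.5 kN → bolt shear.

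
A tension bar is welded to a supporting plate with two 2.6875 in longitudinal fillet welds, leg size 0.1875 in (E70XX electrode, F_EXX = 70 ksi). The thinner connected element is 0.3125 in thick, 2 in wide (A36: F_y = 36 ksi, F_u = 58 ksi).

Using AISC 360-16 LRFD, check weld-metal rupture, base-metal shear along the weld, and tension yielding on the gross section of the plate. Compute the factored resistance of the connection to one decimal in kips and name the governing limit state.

20.3 kips (gross-section yield governs)

Weld metal: throat = 0.707×0.1875 = 0.13256 in, L = 2×2.6875 = 5.375 in. φR_n = 0.75 × 0.6 × 70 × 0.13256 × 5.375 = 22.4 kips.
Base metal shear (0.3125 in plate): yield φR_n = 1.0×0.6×36×0.3125×5.375 = 36.3 kips; rupture φR_n = 0.75×0.6×58×0.3125×5.375 = 43.8 kips; take 36.3 kips (yield).
Tension yield (gross): A_g = 2×0.3125 = 0.625 in². φR_n = 0.90 × 36 × 0.625 = 20.3 kips.
Governing: min(22.4, 36.3, 20.3) = 20.3 kips → gross-section yield.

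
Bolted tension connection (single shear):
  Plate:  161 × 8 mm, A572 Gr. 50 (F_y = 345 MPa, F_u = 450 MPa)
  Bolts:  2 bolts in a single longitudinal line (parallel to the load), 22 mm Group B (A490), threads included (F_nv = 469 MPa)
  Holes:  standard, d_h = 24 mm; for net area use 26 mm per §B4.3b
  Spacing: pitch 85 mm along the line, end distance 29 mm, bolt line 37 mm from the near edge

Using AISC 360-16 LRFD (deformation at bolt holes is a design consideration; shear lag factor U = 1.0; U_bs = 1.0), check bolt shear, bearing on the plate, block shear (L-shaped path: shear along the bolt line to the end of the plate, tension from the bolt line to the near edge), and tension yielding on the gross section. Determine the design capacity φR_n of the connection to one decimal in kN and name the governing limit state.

186.3 kN (block shear governs)

Bolt shear: A_b = π(22)²/4 = 380.13 mm². φR_n = 0.75 × 469 × 380.13 × 2 × 1 = 267.4 kN.
Bearing (8 mm plate, F_u = 450 MPa): end bolts L_c = 29 − 24/2 = 17, R_n = min(1.2×17×8×450, 2.4×22×8×450) = 73.44 kN/bolt; interior L_c = 85 − 24 = 61, R_n = 190.08 kN/bolt. φR_n = 0.75 × (1×73.44 + 1×190.08) = 197.6 kN.
Block shear: shear path 1×[29+1×85] = 1×114 mm, A_gv = 912, A_nv = 1×(114 − 1.5×26)×8 = 600 mm²; tension to near edge: (37 − 0.5×26)×8 = 192 mm². R_n = min(0.6×450×600, 0.6×345×912) + 1.0×450×192 = min(162, 188.78) + 86.4 = 248.4 kN. φR_n = 0.75 × 248.4 = 186.3 kN.
Tension yield (gross): A_g = 161×8 = 1288 mm². φR_n = 0.90 × 345 × 1288 = 399.9 kN.
Governing: min(267.4, 197.6, 186.3, 399.9) = 186.3 kN → block shear.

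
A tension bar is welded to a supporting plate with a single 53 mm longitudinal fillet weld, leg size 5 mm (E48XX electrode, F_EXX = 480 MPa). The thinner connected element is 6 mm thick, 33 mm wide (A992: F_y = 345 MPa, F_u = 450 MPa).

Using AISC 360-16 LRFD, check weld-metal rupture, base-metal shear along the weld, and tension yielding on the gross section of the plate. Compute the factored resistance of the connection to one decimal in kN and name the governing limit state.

Weld metal: throat = 0.707×5 = 3.535 mm, L = 53 mm. φR_n = 0.75 × 0.6 × 480 × 3.535 × 53 = 40.5 kN.
Base metal shear (6 mm plate): yield φR_n = 1.0×0.6×345×6×53 = 65.8 kN; rupture φR_n = 0.75×0.6×450×6×53 = 64.4 kN; take 64.4 kN (rupture).
Tension yield (gross): A_g = 33×6 = 198 mm². φR_n = 0.90 × 345 × 198 = 61.5 kN.
Governing: min(40.5, 64.4, 61.5) = 40.5 kN → weld metal.

40.5 kN (weld metal governs)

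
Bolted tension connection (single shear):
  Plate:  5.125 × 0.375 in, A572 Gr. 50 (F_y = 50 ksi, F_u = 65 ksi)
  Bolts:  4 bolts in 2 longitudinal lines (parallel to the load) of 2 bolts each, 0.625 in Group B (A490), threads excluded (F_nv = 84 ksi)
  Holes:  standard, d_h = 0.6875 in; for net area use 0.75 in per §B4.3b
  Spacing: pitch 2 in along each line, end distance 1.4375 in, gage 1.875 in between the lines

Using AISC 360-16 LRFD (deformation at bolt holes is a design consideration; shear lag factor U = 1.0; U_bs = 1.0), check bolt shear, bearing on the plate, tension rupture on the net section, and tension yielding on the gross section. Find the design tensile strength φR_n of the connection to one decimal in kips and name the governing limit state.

66.3 kips (net-section rupture governs)

Bolt shear: A_b = π(0.625)²/4 = 0.3068 in². φR_n = 0.75 × 84 × 0.3068 × 4 × 1 = 77.3 kips.
Bearing (0.375 in plate, F_u = 65 ksi): end bolts L_c = 1.4375 − 0.6875/2 = 1.09375, R_n = min(1.2×1.09375×0.375×65, 2.4×0.625×0.375×65) = 31.992 kips/bolt; interior L_c = 2 − 0.6875 = 1.3125, R_n = 36.563 kips/bolt. φR_n = 0.75 × (2×31.992 + 2×36.563) = 102.8 kips.
Tension rupture (net): A_n = (5.125 − 2×0.75)×0.375 = 1.3594 in² (U = 1.0, A_e = A_n). φR_n = 0.75 × 65 × 1.3594 = 66.3 kips.
Tension yield (gross): A_g = 5.125×0.375 = 1.9219 in². φR_n = 0.90 × 50 × 1.9219 = 86.5 kips.
Governing: min(77.3, 102.8, 66.3, 86.5) = 66.3 kips → net-section rupture.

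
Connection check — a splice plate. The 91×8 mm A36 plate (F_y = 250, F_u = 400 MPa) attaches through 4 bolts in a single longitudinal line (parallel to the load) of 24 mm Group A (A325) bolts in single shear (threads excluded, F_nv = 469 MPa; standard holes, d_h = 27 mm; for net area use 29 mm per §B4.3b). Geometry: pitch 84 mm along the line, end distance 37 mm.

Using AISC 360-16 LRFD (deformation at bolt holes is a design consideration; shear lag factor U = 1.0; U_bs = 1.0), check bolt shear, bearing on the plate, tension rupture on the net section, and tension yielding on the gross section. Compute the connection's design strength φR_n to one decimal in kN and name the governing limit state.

148.8 kN (net-section rupture governs)

Bolt shear: A_b = π(24)²/4 = 452.39 mm². φR_n = 0.75 × 469 × 452.39 × 4 × 1 = 636.5 kN.
Bearing (8 mm plate, F_u = 400 MPa): end bolts L_c = 37 − 27/2 = 23.5, R_n = min(1.2×23.5×8×400, 2.4×24×8×400) = 90.24 kN/bolt; interior L_c = 84 − 27 = 57, R_n = 184.32 kN/bolt. φR_n = 0.75 × (1×90.24 + 3×184.32) = 482.4 kN.
Tension rupture (net): A_n = (91 − 1×29)×8 = 496 mm² (U = 1.0, A_e = A_n). φR_n = 0.75 × 400 × 496 = 148.8 kN.
Tension yield (gross): A_g = 91×8 = 728 mm². φR_n = 0.90 × 250 × 728 = 163.8 kN.
Governing: min(636.5, 482.4, 148.8, 163.8) = 148.8 kN → net-section rupture.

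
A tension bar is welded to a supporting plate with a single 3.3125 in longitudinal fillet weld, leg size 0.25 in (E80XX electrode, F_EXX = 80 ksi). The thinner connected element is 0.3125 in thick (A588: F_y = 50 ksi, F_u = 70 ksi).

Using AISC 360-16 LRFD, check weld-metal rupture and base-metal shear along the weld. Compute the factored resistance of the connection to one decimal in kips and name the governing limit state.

21.1 kips (weld metal governs)

Weld metal: throat = 0.707×0.25 = 0.17675 in, L = 3.3125 in. φR_n = 0.75 × 0.6 × 80 × 0.17675 × 3.3125 = 21.1 kips.
Base metal shear (0.3125 in plate): yield φR_n = 1.0×0.6×50×0.3125×3.3125 = 31.1 kips; rupture φR_n = 0.75×0.6×70×0.3125×3.3125 = 32.6 kips; take 31.1 kips (yield).
Governing: min(21.1, 31.1) = 21.1 kips → weld metal.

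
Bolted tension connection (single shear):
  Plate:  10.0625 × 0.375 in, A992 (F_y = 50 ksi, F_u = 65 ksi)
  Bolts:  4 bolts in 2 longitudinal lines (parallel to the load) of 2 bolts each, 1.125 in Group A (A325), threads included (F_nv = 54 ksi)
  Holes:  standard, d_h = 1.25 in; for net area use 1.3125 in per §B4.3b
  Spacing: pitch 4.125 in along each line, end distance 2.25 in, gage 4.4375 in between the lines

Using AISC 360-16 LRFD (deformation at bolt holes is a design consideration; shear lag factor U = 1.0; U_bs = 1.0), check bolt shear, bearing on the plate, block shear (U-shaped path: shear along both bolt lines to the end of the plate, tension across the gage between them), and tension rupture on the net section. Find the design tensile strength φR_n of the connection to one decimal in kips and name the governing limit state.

136.0 kips (net-section rupture governs)

Bolt shear: A_b = π(1.125)²/4 = 0.99402 in². φR_n = 0.75 × 54 × 0.99402 × 4 × 1 = 161.0 kips.
Bearing (0.375 in plate, F_u = 65 ksi): end bolts L_c = 2.25 − 1.25/2 = 1.625, R_n = min(1.2×1.625×0.375×65, 2.4×1.125×0.375×65) = 47.531 kips/bolt; interior L_c = 4.125 − 1.25 = 2.875, R_n = 65.813 kips/bolt. φR_n = 0.75 × (2×47.531 + 2×65.813) = 170.0 kips.
Block shear: shear path 2×[2.25+1×4.125] = 2×6.375 in, A_gv = 4.7813, A_nv = 2×(6.375 − 1.5×1.3125)×0.375 = 3.3047 in²; tension across gage: (4.4375 − 1×1.3125)×0.375 = 1.1719 in². R_n = min(0.6×65×3.3047, 0.6×50×4.7813) + 1.0×65×1.1719 = min(128.88, 143.44) + 76.174 = 205.05 kips. φR_n = 0.75 × 205.05 = 153.8 kips.
Tension rupture (net): A_n = (10.0625 − 2×1.3125)×0.375 = 2.7891 in² (U = 1.0, A_e = A_n). φR_n = 0.75 × 65 × 2.7891 = 136.0 kips.
Governing: min(161.0, 170.0, 153.8, 136.0) = 136.0 kips → net-section rupture.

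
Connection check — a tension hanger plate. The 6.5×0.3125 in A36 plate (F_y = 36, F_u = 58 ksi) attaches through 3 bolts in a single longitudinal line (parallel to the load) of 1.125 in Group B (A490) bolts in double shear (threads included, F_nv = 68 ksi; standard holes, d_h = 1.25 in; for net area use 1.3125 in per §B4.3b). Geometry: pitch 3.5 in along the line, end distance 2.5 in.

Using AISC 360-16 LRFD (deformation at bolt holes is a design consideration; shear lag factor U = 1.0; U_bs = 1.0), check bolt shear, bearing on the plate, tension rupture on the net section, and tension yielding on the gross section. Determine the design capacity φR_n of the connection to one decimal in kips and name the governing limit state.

Bolt shear: A_b = π(1.125)²/4 = 0.99402 in². φR_n = 0.75 × 68 × 0.99402 × 3 × 2 = 304.2 kips.
Bearing (0.3125 in plate, F_u = 58 ksi): end bolts L_c = 2.5 − 1.25/2 = 1.875, R_n = min(1.2×1.875×0.3125×58, 2.4×1.125×0.3125×58) = 40.781 kips/bolt; interior L_c = 3.5 − 1.25 = 2.25, R_n = 48.938 kips/bolt. φR_n = 0.75 × (1×40.781 + 2×48.938) = 104.0 kips.
Tension rupture (net): A_n = (6.5 − 1×1.3125)×0.3125 = 1.6211 in² (U = 1.0, A_e = A_n). φR_n = 0.75 × 58 × 1.6211 = 70.5 kips.
Tension yield (gross): A_g = 6.5×0.3125 = 2.0313 in². φR_n = 0.90 × 36 × 2.0313 = 65.8 kips.
Governing: min(304.2, 104.0, 70.5, 65.8) = 65.8 kips → gross-section yield.

65.8 kips (gross-section yield governs)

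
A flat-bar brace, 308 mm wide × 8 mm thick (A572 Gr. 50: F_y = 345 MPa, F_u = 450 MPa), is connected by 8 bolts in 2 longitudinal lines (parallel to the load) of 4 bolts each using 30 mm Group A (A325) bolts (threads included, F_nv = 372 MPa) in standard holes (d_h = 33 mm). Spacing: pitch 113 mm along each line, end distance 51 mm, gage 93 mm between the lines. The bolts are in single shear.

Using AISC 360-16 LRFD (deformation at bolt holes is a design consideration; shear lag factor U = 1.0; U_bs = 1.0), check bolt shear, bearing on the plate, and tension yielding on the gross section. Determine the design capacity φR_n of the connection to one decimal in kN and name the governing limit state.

Bolt shear: A_b = π(30)²/4 = 706.86 mm². φR_n = 0.75 × 372 × 706.86 × 8 × 1 = 1577.7 kN.
Bearing (8 mm plate, F_u = 450 MPa): end bolts L_c = 51 − 33/2 = 34.5, R_n = min(1.2×34.5×8×450, 2.4×30×8×450) = 149.04 kN/bolt; interior L_c = 113 − 33 = 80, R_n = 259.2 kN/bolt. φR_n = 0.75 × (2×149.04 + 6×259.2) = 1390.0 kN.
Tension yield (gross): A_g = 308×8 = 2464 mm². φR_n = 0.90 × 345 × 2464 = 765.1 kN.
Governing: min(1577.7, 1390.0, 765.1) = 765.1 kN → gross-section yield.

765.1 kN (gross-section yield governs)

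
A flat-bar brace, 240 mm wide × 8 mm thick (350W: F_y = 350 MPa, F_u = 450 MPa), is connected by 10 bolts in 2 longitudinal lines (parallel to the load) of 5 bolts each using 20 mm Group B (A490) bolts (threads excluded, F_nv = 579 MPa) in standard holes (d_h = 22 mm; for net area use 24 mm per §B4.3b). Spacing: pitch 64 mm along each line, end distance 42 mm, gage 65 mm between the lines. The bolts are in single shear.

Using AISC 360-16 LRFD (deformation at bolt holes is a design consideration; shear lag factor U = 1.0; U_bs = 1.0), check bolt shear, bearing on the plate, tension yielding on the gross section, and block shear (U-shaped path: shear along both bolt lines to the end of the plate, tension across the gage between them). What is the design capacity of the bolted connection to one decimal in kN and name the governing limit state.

Bolt shear: A_b = π(20)²/4 = 314.16 mm². φR_n = 0.75 × 579 × 314.16 × 10 × 1 = 1364.2 kN.
Bearing (8 mm plate, F_u = 450 MPa): end bolts L_c = 42 − 22/2 = 31, R_n = min(1.2×31×8×450, 2.4×20×8×450) = 133.92 kN/bolt; interior L_c = 64 − 22 = 42, R_n = 172.8 kN/bolt. φR_n = 0.75 × (2×133.92 + 8×172.8) = 1237.7 kN.
Tension yield (gross): A_g = 240×8 = 1920 mm². φR_n = 0.90 × 350 × 1920 = 604.8 kN.
Block shear: shear path 2×[42+4×64] = 2×298 mm, A_gv = 4768, A_nv = 2×(298 − 4.5×24)×8 = 3040 mm²; tension across gage: (65 − 1×24)×8 = 328 mm². R_n = min(0.6×450×3040, 0.6×350×4768) + 1.0×450×328 = min(820.8, 1001.3) + 147.6 = 968.4 kN. φR_n = 0.75 × 968.4 = 726.3 kN.
Governing: min(1364.2, 1237.7, 604.8, 726.3) = 604.8 kN → gross-section yield.

604.8 kN (gross-section yield governs)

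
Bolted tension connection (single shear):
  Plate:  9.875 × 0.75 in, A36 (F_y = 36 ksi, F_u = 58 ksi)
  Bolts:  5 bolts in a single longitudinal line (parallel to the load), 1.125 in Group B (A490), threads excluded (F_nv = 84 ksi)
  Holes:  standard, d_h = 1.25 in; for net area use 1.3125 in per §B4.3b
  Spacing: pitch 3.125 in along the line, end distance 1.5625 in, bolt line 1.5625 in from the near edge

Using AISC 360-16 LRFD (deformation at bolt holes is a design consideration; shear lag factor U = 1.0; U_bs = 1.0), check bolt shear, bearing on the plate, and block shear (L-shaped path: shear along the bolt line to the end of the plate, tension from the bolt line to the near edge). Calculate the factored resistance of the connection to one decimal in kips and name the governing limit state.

Bolt shear: A_b = π(1.125)²/4 = 0.99402 in². φR_n = 0.75 × 84 × 0.99402 × 5 × 1 = 313.1 kips.
Bearing (0.75 in plate, F_u = 58 ksi): end bolts L_c = 1.5625 − 1.25/2 = 0.9375, R_n = min(1.2×0.9375×0.75×58, 2.4×1.125×0.75×58) = 48.938 kips/bolt; interior L_c = 3.125 − 1.25 = 1.875, R_n = 97.875 kips/bolt. φR_n = 0.75 × (1×48.938 + 4×97.875) = 330.3 kips.
Block shear: shear path 1×[1.5625+4×3.125] = 1×14.0625 in, A_gv = 10.547, A_nv = 1×(14.0625 − 4.5×1.3125)×0.75 = 6.1172 in²; tension to near edge: (1.5625 − 0.5×1.3125)×0.75 = 0.67969 in². R_n = min(0.6×58×6.1172, 0.6×36×10.547) + 1.0×58×0.67969 = min(212.88, 227.82) + 39.422 = 252.3 kips. φR_n = 0.75 × 252.3 = 189.2 kips.
Governing: min(313.1, 330.3, 189.2) = 189.2 kips → block shear.

189.2 kips (block shear governs)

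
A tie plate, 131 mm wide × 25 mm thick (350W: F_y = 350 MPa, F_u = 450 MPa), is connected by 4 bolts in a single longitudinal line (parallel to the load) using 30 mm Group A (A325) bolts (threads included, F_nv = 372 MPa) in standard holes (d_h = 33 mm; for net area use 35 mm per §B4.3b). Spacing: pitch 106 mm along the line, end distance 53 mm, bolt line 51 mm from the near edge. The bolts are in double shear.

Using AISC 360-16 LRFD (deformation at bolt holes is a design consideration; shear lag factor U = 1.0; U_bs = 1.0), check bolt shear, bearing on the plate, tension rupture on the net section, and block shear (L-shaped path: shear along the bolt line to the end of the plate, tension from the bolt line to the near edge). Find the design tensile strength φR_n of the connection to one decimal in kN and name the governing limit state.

810.0 kN (net-section rupture governs)

Bolt shear: A_b = π(30)²/4 = 706.86 mm². φR_n = 0.75 × 372 × 706.86 × 4 × 2 = 1577.7 kN.
Bearing (25 mm plate, F_u = 450 MPa): end bolts L_c = 53 − 33/2 = 36.5, R_n = min(1.2×36.5×25×450, 2.4×30×25×450) = 492.75 kN/bolt; interior L_c = 106 − 33 = 73, R_n = 810 kN/bolt. φR_n = 0.75 × (1×492.75 + 3×810) = 2192.1 kN.
Tension rupture (net): A_n = (131 − 1×35)×25 = 2400 mm² (U = 1.0, A_e = A_n). φR_n = 0.75 × 450 × 2400 = 810.0 kN.
Block shear: shear path 1×[53+3×106] = 1×371 mm, A_gv = 9275, A_nv = 1×(371 − 3.5×35)×25 = 6212.5 mm²; tension to near edge: (51 − 0.5×35)×25 = 837.5 mm². R_n = min(0.6×450×6212.5, 0.6×350×9275) + 1.0×450×837.5 = min(1677.4, 1947.8) + 376.88 = 2054.3 kN. φR_n = 0.75 × 2054.3 = 1540.7 kN.
Governing: min(1577.7, 2192.1, 810.0, 1540.7) = 810.0 kN → net-section rupture.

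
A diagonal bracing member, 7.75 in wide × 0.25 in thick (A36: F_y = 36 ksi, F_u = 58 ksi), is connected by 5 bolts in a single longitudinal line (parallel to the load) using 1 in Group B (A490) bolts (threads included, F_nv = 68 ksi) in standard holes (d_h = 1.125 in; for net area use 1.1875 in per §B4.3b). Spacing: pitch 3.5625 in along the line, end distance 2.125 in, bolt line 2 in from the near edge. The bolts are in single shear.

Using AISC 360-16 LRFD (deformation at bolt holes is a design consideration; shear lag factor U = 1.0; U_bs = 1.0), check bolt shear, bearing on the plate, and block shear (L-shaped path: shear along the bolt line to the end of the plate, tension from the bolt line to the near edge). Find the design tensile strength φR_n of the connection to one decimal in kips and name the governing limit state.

81.6 kips (block shear governs)

Bolt shear: A_b = π(1)²/4 = 0.7854 in². φR_n = 0.75 × 68 × 0.7854 × 5 × 1 = 200.3 kips.
Bearing (0.25 in plate, F_u = 58 ksi): end bolts L_c = 2.125 − 1.125/2 = 1.5625, R_n = min(1.2×1.5625×0.25×58, 2.4×1×0.25×58) = 27.188 kips/bolt; interior L_c = 3.5625 − 1.125 = 2.4375, R_n = 34.8 kips/bolt. φR_n = 0.75 × (1×27.188 + 4×34.8) = 124.8 kips.
Block shear: shear path 1×[2.125+4×3.5625] = 1×16.375 in, A_gv = 4.0938, A_nv = 1×(16.375 − 4.5×1.1875)×0.25 = 2.7578 in²; tension to near edge: (2 − 0.5×1.1875)×0.25 = 0.35156 in². R_n = min(0.6×58×2.7578, 0.6×36×4.0938) + 1.0×58×0.35156 = min(95.971, 88.426) + 20.39 = 108.82 kips. φR_n = 0.75 × 108.82 = 81.6 kips.
Governing: min(200.3, 124.8, 81.6) = 81.6 kips → block shear.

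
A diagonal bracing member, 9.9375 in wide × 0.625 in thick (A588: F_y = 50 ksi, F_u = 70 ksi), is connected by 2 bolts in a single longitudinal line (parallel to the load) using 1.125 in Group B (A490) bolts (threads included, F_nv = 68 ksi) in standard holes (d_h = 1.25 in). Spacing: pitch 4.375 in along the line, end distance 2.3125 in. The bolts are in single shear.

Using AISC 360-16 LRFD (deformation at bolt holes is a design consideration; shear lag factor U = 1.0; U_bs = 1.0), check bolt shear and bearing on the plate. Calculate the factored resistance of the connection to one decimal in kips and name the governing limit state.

Bolt shear: A_b = π(1.125)²/4 = 0.99402 in². φR_n = 0.75 × 68 × 0.99402 × 2 × 1 = 101.4 kips.
Bearing (0.625 in plate, F_u = 70 ksi): end bolts L_c = 2.3125 − 1.25/2 = 1.6875, R_n = min(1.2×1.6875×0.625×70, 2.4×1.125×0.625×70) = 88.594 kips/bolt; interior L_c = 4.375 − 1.25 = 3.125, R_n = 118.13 kips/bolt. φR_n = 0.75 × (1×88.594 + 1×118.13) = 155.0 kips.
Governing: min(101.4, 155.0) = 101.4 kips → bolt shear.

101.4 kips (bolt shear governs)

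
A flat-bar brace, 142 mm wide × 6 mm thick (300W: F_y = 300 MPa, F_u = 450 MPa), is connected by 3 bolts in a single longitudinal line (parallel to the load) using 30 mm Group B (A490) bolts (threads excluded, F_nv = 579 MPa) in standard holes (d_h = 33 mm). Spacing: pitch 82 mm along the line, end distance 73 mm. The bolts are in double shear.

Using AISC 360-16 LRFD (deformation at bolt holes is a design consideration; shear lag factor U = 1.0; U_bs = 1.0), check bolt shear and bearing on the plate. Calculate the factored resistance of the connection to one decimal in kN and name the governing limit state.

Bolt shear: A_b = π(30)²/4 = 706.86 mm². φR_n = 0.75 × 579 × 706.86 × 3 × 2 = 1841.7 kN.
Bearing (6 mm plate, F_u = 450 MPa): end bolts L_c = 73 − 33/2 = 56.5, R_n = min(1.2×56.5×6×450, 2.4×30×6×450) = 183.06 kN/bolt; interior L_c = 82 − 33 = 49, R_n = 158.76 kN/bolt. φR_n = 0.75 × (1×183.06 + 2×158.76) = 375.4 kN.
Governing: min(1841.7, 375.4) = 375.4 kN → bearing.

375.4 kN (bearing governs)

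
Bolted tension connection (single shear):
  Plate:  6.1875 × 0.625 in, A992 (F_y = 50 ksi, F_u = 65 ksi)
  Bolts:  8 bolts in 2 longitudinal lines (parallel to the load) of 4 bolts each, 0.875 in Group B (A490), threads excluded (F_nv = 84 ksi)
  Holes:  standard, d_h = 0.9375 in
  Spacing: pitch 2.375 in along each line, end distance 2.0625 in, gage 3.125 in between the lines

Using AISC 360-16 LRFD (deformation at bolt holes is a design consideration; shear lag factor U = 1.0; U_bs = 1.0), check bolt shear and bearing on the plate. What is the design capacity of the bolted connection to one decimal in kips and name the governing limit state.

303.1 kips (bolt shear governs)

Bolt shear: A_b = π(0.875)²/4 = 0.60132 in². φR_n = 0.75 × 84 × 0.60132 × 8 × 1 = 303.1 kips.
Bearing (0.625 in plate, F_u = 65 ksi): end bolts L_c = 2.0625 − 0.9375/2 = 1.59375, R_n = min(1.2×1.59375×0.625×65, 2.4×0.875×0.625×65) = 77.695 kips/bolt; interior L_c = 2.375 − 0.9375 = 1.4375, R_n = 70.078 kips/bolt. φR_n = 0.75 × (2×77.695 + 6×70.078) = 431.9 kips.
Governing: min(303.1, 431.9) = 303.1 kips → bolt shear.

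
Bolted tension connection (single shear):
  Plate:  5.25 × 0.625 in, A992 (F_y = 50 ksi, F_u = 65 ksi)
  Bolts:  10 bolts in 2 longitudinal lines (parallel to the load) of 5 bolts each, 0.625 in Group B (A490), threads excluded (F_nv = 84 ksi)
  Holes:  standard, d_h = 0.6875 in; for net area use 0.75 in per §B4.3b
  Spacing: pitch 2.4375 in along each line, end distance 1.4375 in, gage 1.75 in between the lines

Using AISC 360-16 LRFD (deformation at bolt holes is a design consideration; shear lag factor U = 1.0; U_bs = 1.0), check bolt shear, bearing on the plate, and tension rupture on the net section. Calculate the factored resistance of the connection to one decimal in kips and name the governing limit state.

114.3 kips (net-section rupture governs)

Bolt shear: A_b = π(0.625)²/4 = 0.3068 in². φR_n = 0.75 × 84 × 0.3068 × 10 × 1 = 193.3 kips.
Bearing (0.625 in plate, F_u = 65 ksi): end bolts L_c = 1.4375 − 0.6875/2 = 1.09375, R_n = min(1.2×1.09375×0.625×65, 2.4×0.625×0.625×65) = 53.32 kips/bolt; interior L_c = 2.4375 − 0.6875 = 1.75, R_n = 60.938 kips/bolt. φR_n = 0.75 × (2×53.32 + 8×60.938) = 445.6 kips.
Tension rupture (net): A_n = (5.25 − 2×0.75)×0.625 = 2.3438 in² (U = 1.0, A_e = A_n). φR_n = 0.75 × 65 × 2.3438 = 114.3 kips.
Governing: min(193.3, 445.6, 114.3) = 114.3 kips → net-section rupture.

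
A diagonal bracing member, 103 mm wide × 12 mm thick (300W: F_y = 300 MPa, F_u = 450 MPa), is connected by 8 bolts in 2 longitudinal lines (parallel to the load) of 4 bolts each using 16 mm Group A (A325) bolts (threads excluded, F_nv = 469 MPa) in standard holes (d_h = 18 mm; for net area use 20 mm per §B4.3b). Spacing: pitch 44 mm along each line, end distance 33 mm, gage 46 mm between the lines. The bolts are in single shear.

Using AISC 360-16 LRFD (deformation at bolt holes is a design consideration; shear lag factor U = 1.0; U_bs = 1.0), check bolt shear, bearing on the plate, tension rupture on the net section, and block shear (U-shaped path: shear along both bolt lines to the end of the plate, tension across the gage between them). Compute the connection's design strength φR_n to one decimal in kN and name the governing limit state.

255.2 kN (net-section rupture governs)

Bolt shear: A_b = π(16)²/4 = 201.06 mm². φR_n = 0.75 × 469 × 201.06 × 8 × 1 = 565.8 kN.
Bearing (12 mm plate, F_u = 450 MPa): end bolts L_c = 33 − 18/2 = 24, R_n = min(1.2×24×12×450, 2.4×16×12×450) = 155.52 kN/bolt; interior L_c = 44 − 18 = 26, R_n = 168.48 kN/bolt. φR_n = 0.75 × (2×155.52 + 6×168.48) = 991.4 kN.
Tension rupture (net): A_n = (103 − 2×20)×12 = 756 mm² (U = 1.0, A_e = A_n). φR_n = 0.75 × 450 × 756 = 255.2 kN.
Block shear: shear path 2×[33+3×44] = 2×165 mm, A_gv = 3960, A_nv = 2×(165 − 3.5×20)×12 = 2280 mm²; tension across gage: (46 − 1×20)×12 = 312 mm². R_n = min(0.6×450×2280, 0.6×300×3960) + 1.0×450×312 = min(615.6, 712.8) + 140.4 = 756 kN. φR_n = 0.75 × 756 = 567.0 kN.
Governing: min(565.8, 991.4, 255.2, 567.0) = 255.2 kN → net-section rupture.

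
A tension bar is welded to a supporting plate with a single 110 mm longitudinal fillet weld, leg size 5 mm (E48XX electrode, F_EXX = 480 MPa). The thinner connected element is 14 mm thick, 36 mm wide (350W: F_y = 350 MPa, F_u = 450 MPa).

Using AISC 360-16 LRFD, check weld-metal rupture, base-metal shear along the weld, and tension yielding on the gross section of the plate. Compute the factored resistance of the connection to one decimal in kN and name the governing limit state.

84.0 kN (weld metal governs)

Weld metal: throat = 0.707×5 = 3.535 mm, L = 110 mm. φR_n = 0.75 × 0.6 × 480 × 3.535 × 110 = 84.0 kN.
Base metal shear (14 mm plate): yield φR_n = 1.0×0.6×350×14×110 = 323.4 kN; rupture φR_n = 0.75×0.6×450×14×110 = 311.9 kN; take 311.9 kN (rupture).
Tension yield (gross): A_g = 36×14 = 504 mm². φR_n = 0.90 × 350 × 504 = 158.8 kN.
Governing: min(84.0, 311.9, 158.8) = 84.0 kN → weld metal.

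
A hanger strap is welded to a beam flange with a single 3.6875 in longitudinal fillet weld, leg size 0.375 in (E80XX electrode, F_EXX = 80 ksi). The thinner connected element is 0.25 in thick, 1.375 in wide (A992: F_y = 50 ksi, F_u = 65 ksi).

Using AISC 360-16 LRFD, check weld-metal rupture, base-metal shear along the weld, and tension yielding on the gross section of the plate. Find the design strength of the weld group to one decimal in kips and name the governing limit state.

Weld metal: throat = 0.707×0.375 = 0.26513 in, L = 3.6875 in. φR_n = 0.75 × 0.6 × 80 × 0.26513 × 3.6875 = 35.2 kips.
Base metal shear (0.25 in plate): yield φR_n = 1.0×0.6×50×0.25×3.6875 = 27.7 kips; rupture φR_n = 0.75×0.6×65×0.25×3.6875 = 27.0 kips; take 27.0 kips (rupture).
Tension yield (gross): A_g = 1.375×0.25 = 0.34375 in². φR_n = 0.90 × 50 × 0.34375 = 15.5 kips.
Governing: min(35.2, 27.0, 15.5) = 15.5 kips → gross-section yield.

15.5 kips (gross-section yield governs)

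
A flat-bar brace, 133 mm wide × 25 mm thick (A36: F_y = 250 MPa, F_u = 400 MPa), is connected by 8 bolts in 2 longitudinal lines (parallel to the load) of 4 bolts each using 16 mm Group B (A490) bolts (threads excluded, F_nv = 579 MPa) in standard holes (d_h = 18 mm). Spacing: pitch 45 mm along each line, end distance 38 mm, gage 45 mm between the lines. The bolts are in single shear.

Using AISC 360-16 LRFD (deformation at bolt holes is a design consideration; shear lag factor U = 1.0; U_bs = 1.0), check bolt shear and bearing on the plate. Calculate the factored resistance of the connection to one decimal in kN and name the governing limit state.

Bolt shear: A_b = π(16)²/4 = 201.06 mm². φR_n = 0.75 × 579 × 201.06 × 8 × 1 = 698.5 kN.
Bearing (25 mm plate, F_u = 400 MPa): end bolts L_c = 38 − 18/2 = 29, R_n = min(1.2×29×25×400, 2.4×16×25×400) = 348 kN/bolt; interior L_c = 45 − 18 = 27, R_n = 324 kN/bolt. φR_n = 0.75 × (2×348 + 6×324) = 1980.0 kN.
Governing: min(698.5, 1980.0) = 698.5 kN → bolt shear.

698.5 kN (bolt shear governs)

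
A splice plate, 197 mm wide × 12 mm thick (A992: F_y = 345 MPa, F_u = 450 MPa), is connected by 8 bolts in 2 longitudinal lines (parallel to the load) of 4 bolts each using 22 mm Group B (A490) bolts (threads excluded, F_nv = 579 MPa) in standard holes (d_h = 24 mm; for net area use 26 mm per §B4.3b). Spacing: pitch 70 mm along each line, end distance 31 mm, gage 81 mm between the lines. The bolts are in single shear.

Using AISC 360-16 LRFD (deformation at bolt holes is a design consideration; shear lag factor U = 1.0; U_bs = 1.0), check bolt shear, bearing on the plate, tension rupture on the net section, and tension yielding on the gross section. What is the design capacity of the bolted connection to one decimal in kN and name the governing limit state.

Bolt shear: A_b = π(22)²/4 = 380.13 mm². φR_n = 0.75 × 579 × 380.13 × 8 × 1 = 1320.6 kN.
Bearing (12 mm plate, F_u = 450 MPa): end bolts L_c = 31 − 24/2 = 19, R_n = min(1.2×19×12×450, 2.4×22×12×450) = 123.12 kN/bolt; interior L_c = 70 − 24 = 46, R_n = 285.12 kN/bolt. φR_n = 0.75 × (2×123.12 + 6×285.12) = 1467.7 kN.
Tension rupture (net): A_n = (197 − 2×26)×12 = 1740 mm² (U = 1.0, A_e = A_n). φR_n = 0.75 × 450 × 1740 = 587.3 kN.
Tension yield (gross): A_g = 197×12 = 2364 mm². φR_n = 0.90 × 345 × 2364 = 734.0 kN.
Governing: min(1320.6, 1467.7, 587.3, 734.0) = 587.3 kN → net-section rupture.

587.3 kN (net-section rupture governs)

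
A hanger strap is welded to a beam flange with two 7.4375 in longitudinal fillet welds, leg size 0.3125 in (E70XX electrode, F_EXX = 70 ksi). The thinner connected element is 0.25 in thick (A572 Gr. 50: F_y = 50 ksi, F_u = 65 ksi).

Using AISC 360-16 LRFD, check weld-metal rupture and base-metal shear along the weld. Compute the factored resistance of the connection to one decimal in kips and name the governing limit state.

103.5 kips (weld metal governs)

Weld metal: throat = 0.707×0.3125 = 0.22094 in, L = 2×7.4375 = 14.875 in. φR_n = 0.75 × 0.6 × 70 × 0.22094 × 14.875 = 103.5 kips.
Base metal shear (0.25 in plate): yield φR_n = 1.0×0.6×50×0.25×14.875 = 111.6 kips; rupture φR_n = 0.75×0.6×65×0.25×14.875 = 108.8 kips; take 108.8 kips (rupture).
Governing: min(103.5, 108.8) = 103.5 kips → weld metal.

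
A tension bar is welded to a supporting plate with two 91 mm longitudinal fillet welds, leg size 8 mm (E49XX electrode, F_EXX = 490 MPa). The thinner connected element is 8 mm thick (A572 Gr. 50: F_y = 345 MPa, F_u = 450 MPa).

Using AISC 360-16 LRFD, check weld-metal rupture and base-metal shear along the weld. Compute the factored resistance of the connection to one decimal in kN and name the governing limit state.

Weld metal: throat = 0.707×8 = 5.656 mm, L = 2×91 = 182 mm. φR_n = 0.75 × 0.6 × 490 × 5.656 × 182 = 227.0 kN.
Base metal shear (8 mm plate): yield φR_n = 1.0×0.6×345×8×182 = 301.4 kN; rupture φR_n = 0.75×0.6×450×8×182 = 294.8 kN; take 294.8 kN (rupture).
Governing: min(227.0, 294.8) = 227.0 kN → weld metal.

227.0 kN (weld metal governs)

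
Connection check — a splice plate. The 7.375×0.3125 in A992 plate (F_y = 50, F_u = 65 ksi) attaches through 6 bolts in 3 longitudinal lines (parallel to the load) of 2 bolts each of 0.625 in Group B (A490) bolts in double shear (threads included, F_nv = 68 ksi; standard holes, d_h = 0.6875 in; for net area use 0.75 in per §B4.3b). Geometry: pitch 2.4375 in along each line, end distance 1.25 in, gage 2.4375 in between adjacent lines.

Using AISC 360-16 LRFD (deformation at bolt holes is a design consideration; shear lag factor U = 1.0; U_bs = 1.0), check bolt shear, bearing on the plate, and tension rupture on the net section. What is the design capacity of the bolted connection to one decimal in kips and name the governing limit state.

Bolt shear: A_b = π(0.625)²/4 = 0.3068 in². φR_n = 0.75 × 68 × 0.3068 × 6 × 2 = 187.8 kips.
Bearing (0.3125 in plate, F_u = 65 ksi): end bolts L_c = 1.25 − 0.6875/2 = 0.90625, R_n = min(1.2×0.90625×0.3125×65, 2.4×0.625×0.3125×65) = 22.09 kips/bolt; interior L_c = 2.4375 − 0.6875 = 1.75, R_n = 30.469 kips/bolt. φR_n = 0.75 × (3×22.09 + 3×30.469) = 118.3 kips.
Tension rupture (net): A_n = (7.375 − 3×0.75)×0.3125 = 1.6016 in² (U = 1.0, A_e = A_n). φR_n = 0.75 × 65 × 1.6016 = 78.1 kips.
Governing: min(187.8, 118.3, 78.1) = 78.1 kips → net-section rupture.

78.1 kips (net-section rupture governs)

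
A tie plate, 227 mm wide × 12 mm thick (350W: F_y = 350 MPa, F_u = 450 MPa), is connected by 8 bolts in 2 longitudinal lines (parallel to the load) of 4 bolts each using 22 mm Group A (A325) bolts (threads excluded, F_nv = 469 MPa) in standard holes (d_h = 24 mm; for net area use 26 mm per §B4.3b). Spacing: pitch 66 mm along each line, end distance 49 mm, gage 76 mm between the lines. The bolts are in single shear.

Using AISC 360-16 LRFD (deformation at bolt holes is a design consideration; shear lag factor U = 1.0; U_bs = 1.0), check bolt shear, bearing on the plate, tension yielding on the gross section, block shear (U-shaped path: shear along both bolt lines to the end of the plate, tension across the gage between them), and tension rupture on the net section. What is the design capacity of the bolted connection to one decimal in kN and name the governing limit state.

Bolt shear: A_b = π(22)²/4 = 380.13 mm². φR_n = 0.75 × 469 × 380.13 × 8 × 1 = 1069.7 kN.
Bearing (12 mm plate, F_u = 450 MPa): end bolts L_c = 49 − 24/2 = 37, R_n = min(1.2×37×12×450, 2.4×22×12×450) = 239.76 kN/bolt; interior L_c = 66 − 24 = 42, R_n = 272.16 kN/bolt. φR_n = 0.75 × (2×239.76 + 6×272.16) = 1584.4 kN.
Tension yield (gross): A_g = 227×12 = 2724 mm². φR_n = 0.90 × 350 × 2724 = 858.1 kN.
Block shear: shear path 2×[49+3×66] = 2×247 mm, A_gv = 5928, A_nv = 2×(247 − 3.5×26)×12 = 3744 mm²; tension across gage: (76 − 1×26)×12 = 600 mm². R_n = min(0.6×450×3744, 0.6×350×5928) + 1.0×450×600 = min(1010.9, 1244.9) + 270 = 1280.9 kN. φR_n = 0.75 × 1280.9 = 960.7 kN.
Tension rupture (net): A_n = (227 − 2×26)×12 = 2100 mm² (U = 1.0, A_e = A_n). φR_n = 0.75 × 450 × 2100 = 708.8 kN.
Governing: min(1069.7, 1584.4, 858.1, 960.7, 708.8) = 708.8 kN → net-section rupture.

708.8 kN (net-section rupture governs)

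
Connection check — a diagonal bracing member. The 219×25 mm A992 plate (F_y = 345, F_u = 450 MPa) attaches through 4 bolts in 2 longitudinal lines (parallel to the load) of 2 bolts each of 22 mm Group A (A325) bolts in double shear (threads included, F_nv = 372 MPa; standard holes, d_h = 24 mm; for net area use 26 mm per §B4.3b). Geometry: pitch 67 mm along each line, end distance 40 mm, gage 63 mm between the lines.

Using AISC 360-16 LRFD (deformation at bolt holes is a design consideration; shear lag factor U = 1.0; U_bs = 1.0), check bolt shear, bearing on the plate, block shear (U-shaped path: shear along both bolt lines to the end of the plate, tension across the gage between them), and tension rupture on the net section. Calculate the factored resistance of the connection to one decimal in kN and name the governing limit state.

848.5 kN (bolt shear governs)

Bolt shear: A_b = π(22)²/4 = 380.13 mm². φR_n = 0.75 × 372 × 380.13 × 4 × 2 = 848.5 kN.
Bearing (25 mm plate, F_u = 450 MPa): end bolts L_c = 40 − 24/2 = 28, R_n = min(1.2×28×25×450, 2.4×22×25×450) = 378 kN/bolt; interior L_c = 67 − 24 = 43, R_n = 580.5 kN/bolt. φR_n = 0.75 × (2×378 + 2×580.5) = 1437.8 kN.
Block shear: shear path 2×[40+1×67] = 2×107 mm, A_gv = 5350, A_nv = 2×(107 − 1.5×26)×25 = 3400 mm²; tension across gage: (63 − 1×26)×25 = 925 mm². R_n = min(0.6×450×3400, 0.6×345×5350) + 1.0×450×925 = min(918, 1107.5) + 416.25 = 1334.3 kN. φR_n = 0.75 × 1334.3 = 1000.7 kN.
Tension rupture (net): A_n = (219 − 2×26)×25 = 4175 mm² (U = 1.0, A_e = A_n). φR_n = 0.75 × 450 × 4175 = 1409.1 kN.
Governing: min(848.5, 1437.8, 1000.7, 1409.1) = 848.5 kN → bolt shear.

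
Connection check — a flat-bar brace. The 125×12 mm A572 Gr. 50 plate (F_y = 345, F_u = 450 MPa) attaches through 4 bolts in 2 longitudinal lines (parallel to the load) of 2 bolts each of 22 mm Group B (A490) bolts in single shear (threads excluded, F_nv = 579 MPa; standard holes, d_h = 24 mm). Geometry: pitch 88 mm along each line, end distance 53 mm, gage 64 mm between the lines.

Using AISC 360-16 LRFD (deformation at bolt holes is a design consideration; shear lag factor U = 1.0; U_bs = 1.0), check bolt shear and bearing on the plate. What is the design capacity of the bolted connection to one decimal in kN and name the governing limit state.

Bolt shear: A_b = π(22)²/4 = 380.13 mm². φR_n = 0.75 × 579 × 380.13 × 4 × 1 = 660.3 kN.
Bearing (12 mm plate, F_u = 450 MPa): end bolts L_c = 53 − 24/2 = 41, R_n = min(1.2×41×12×450, 2.4×22×12×450) = 265.68 kN/bolt; interior L_c = 88 − 24 = 64, R_n = 285.12 kN/bolt. φR_n = 0.75 × (2×265.68 + 2×285.12) = 826.2 kN.
Governing: min(660.3, 826.2) = 660.3 kN → bolt shear.

660.3 kN (bolt shear governs)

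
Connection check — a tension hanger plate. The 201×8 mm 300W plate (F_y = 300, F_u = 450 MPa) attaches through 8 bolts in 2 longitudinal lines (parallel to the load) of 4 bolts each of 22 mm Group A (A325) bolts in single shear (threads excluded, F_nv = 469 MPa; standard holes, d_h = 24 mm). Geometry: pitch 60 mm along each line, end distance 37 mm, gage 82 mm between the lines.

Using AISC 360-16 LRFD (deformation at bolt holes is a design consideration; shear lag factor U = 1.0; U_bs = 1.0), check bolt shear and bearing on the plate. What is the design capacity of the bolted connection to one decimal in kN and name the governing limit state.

Bolt shear: A_b = π(22)²/4 = 380.13 mm². φR_n = 0.75 × 469 × 380.13 × 8 × 1 = 1069.7 kN.
Bearing (8 mm plate, F_u = 450 MPa): end bolts L_c = 37 − 24/2 = 25, R_n = min(1.2×25×8×450, 2.4×22×8×450) = 108 kN/bolt; interior L_c = 60 − 24 = 36, R_n = 155.52 kN/bolt. φR_n = 0.75 × (2×108 + 6×155.52) = 861.8 kN.
Governing: min(1069.7, 861.8) = 861.8 kN → bearing.

861.8 kN (bearing governs)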